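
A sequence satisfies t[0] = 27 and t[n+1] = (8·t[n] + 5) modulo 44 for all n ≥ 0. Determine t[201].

1

t[0] = 27,  t[1] = 1,  t[2] = 13,  t[3] = 21,  t[4] = 41,  t[5] = 25,  t[6] = 29,  t[7] = 17,  t[8] = 9,  t[9] = 33,  t[10] = 5,  t[11] = 1.
Since t[11] = t[1] = 1, the sequence is eventually periodic: after a pre-period of length 1 it cycles with period 10.
For n ≥ 1, t[n] depends only on (n - 1) mod 10. (201 - 1) mod 10 = 0, so t[201] = t[1] = 1.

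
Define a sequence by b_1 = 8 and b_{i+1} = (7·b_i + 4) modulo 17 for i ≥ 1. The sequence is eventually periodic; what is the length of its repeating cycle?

16

b_1 = 8; b_2 = 9; b_3 = 16; b_4 = 14; b_5 = 0; b_6 = 4; b_7 = 15; b_8 = 7; b_9 = 2; b_{10} = 1; b_{11} = 11; b_{12} = 13; b_{13} = 10; b_{14} = 6; b_{15} = 12; b_{16} = 3; b_{17} = 8.
The sequence repeats with period 16.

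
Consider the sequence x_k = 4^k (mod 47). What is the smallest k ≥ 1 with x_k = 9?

Computing terms: x_0 = 1, x_1 = 4, x_2 = 16, x_3 = 17, x_4 = 21, x_5 = 37, x_6 = 7, x_7 = 28, x_8 = 18, x_9 = 25, x_{10} = 6, x_{11} = 24, x_{12} = 2, x_{13} = 8, x_{14} = 32, x_{15} = 34, x_{16} = 42, x_{17} = 27, x_{18} = 14, x_{19} = 9, x_{20} = 36, x_{21} = 3, x_{22} = 12, x_{23} = 1.
The sequence repeats with period 23.
The value 9 first appears (with k ≥ 1) at x_{19}.

19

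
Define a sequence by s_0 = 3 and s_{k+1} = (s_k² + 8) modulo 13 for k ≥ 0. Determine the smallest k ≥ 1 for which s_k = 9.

Listing terms: s_0 = 3; s_1 = 4; s_2 = 11; s_3 = 12; s_4 = 9; s_5 = 11.
Since s_5 = s_2 = 11, the sequence is eventually periodic: after a pre-period of length 2 it cycles with period 3.
The value 9 first appears (with k ≥ 1) at s_4.

4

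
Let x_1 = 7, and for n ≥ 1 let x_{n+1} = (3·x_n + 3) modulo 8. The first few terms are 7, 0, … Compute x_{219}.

3

Computing terms: x_1 = 7; x_2 = 0; x_3 = 3; x_4 = 4; x_5 = 7.
Since x_5 = x_1 = 7, the sequence is periodic with period 4.
(219 - 1) mod 4 = 2, so x_{219} = x_3 = 3.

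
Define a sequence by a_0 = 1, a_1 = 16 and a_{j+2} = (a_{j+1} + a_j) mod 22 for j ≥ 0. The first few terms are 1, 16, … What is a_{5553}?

We have a_0 = 1,  a_1 = 16,  a_2 = 17,  a_3 = 11,  a_4 = 6,  a_5 = 17,  a_6 = 1,  a_7 = 18,  a_8 = 19,  a_9 = 15,  a_{10} = 12,  a_{11} = 5,  a_{12} = 17,  a_{13} = 0,  a_{14} = 17,  a_{15} = 17,  a_{16} = 12,  a_{17} = 7,  a_{18} = 19,  a_{19} = 4,  a_{20} = 1,  a_{21} = 5,  a_{22} = 6,  a_{23} = 11,  a_{24} = 17,  a_{25} = 6,  a_{26} = 1,  a_{27} = 7,  a_{28} = 8,  a_{29} = 15,  a_{30} = 1,  a_{31} = 16.
The sequence repeats with period 30.
So a_{5553} = a_{0 + ((5553-0) mod 30)} = a_3 = 11.

11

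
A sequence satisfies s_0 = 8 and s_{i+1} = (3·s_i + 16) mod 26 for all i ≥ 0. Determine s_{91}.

We have s_0 = 8,  s_1 = 14,  s_2 = 6,  s_3 = 8.
Since s_3 = s_0 = 8, the sequence is periodic with period 3.
(91 - 0) mod 3 = 1, so s_{91} = s_1 = 14.

14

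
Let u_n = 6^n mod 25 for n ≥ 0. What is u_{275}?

1

Computing terms: u_0 = 1; u_1 = 6; u_2 = 11; u_3 = 16; u_4 = 21; u_5 = 1.
The sequence repeats with period 5.
(275 - 0) mod 5 = 0, so u_{275} = u_0 = 1.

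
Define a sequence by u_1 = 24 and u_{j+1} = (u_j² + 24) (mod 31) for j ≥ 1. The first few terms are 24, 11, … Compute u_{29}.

Listing terms: u_1 = 24; u_2 = 11; u_3 = 21; u_4 = 0; u_5 = 24.
The sequence repeats with period 4.
So u_{29} = u_{1 + ((29-1) mod 4)} = u_1 = 24.

24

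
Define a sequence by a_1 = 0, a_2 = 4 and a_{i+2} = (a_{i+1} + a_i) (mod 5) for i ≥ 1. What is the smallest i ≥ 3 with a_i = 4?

3

Computing terms: a_1 = 0, a_2 = 4, a_3 = 4, a_4 = 3, a_5 = 2, a_6 = 0, a_7 = 2, a_8 = 2, a_9 = 4, a_{10} = 1, a_{11} = 0, a_{12} = 1, a_{13} = 1, a_{14} = 2, a_{15} = 3, a_{16} = 0, a_{17} = 3, a_{18} = 3, a_{19} = 1, a_{20} = 4, a_{21} = 0, a_{22} = 4.
Since (a_{21}, a_{22}) = (a_1, a_2) = (0, 4) (two consecutive terms determine the rest), the sequence is periodic with period 20.
The value 4 first appears (with i ≥ 3) at a_3.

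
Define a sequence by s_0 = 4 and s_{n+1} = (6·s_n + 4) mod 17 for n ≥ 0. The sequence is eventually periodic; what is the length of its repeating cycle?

16

Listing terms: s_0 = 4; s_1 = 11; s_2 = 2; s_3 = 16; s_4 = 15; s_5 = 9; s_6 = 7; s_7 = 12; s_8 = 8; s_9 = 1; s_{10} = 10; s_{11} = 13; s_{12} = 14; s_{13} = 3; s_{14} = 5; s_{15} = 0; s_{16} = 4.
The sequence repeats with period 16.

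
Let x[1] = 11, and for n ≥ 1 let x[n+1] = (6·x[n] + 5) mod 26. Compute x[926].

x[1] = 11; x[2] = 19; x[3] = 15; x[4] = 17; x[5] = 3; x[6] = 23; x[7] = 13; x[8] = 5; x[9] = 9; x[10] = 7; x[11] = 21; x[12] = 1; x[13] = 11.
The sequence repeats with period 12.
(926 - 1) mod 12 = 1, so x[926] = x[2] = 19.

19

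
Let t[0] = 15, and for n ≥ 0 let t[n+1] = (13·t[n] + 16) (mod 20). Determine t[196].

t[0] = 15, t[1] = 11, t[2] = 19, t[3] = 3, t[4] = 15.
The sequence repeats with period 4.
So t[196] = t[0 + ((196-0) mod 4)] = t[0] = 15.

15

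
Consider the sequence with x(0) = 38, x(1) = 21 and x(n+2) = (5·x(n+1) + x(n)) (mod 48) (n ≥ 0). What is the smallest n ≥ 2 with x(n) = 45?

Listing terms: x(0) = 38, x(1) = 21, x(2) = 47, x(3) = 16, x(4) = 31, x(5) = 27, x(6) = 22, x(7) = 41, x(8) = 35, x(9) = 24, x(10) = 11, x(11) = 31, x(12) = 22, x(13) = 45, x(14) = 7, x(15) = 32, x(16) = 23, x(17) = 3, x(18) = 38, x(19) = 1, x(20) = 43, x(21) = 24, x(22) = 19, x(23) = 23, x(24) = 38, x(25) = 21.
Since (x(24), x(25)) = (x(0), x(1)) = (38, 21) (two consecutive terms determine the rest), the sequence is periodic with period 24.
The value 45 first appears (with n ≥ 2) at x(13).

13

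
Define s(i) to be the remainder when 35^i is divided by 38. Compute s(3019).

s(0) = 1, s(1) = 35, s(2) = 9, s(3) = 11, s(4) = 5, s(5) = 23, s(6) = 7, s(7) = 17, s(8) = 25, s(9) = 1.
Since s(9) = s(0) = 1, the sequence is periodic with period 9.
(3019 - 0) mod 9 = 4, so s(3019) = s(4) = 5.

5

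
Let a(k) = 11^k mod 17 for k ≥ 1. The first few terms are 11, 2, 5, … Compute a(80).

1

Computing terms: a(1) = 11,  a(2) = 2,  a(3) = 5,  a(4) = 4,  a(5) = 10,  a(6) = 8,  a(7) = 3,  a(8) = 16,  a(9) = 6,  a(10) = 15,  a(11) = 12,  a(12) = 13,  a(13) = 7,  a(14) = 9,  a(15) = 14,  a(16) = 1,  a(17) = 11.
Since a(17) = a(1) = 11, the sequence is periodic with period 16.
(80 - 1) mod 16 = 15, so a(80) = a(16) = 1.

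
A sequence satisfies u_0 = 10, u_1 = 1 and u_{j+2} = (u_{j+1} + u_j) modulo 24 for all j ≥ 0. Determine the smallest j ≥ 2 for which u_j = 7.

u_0 = 10; u_1 = 1; u_2 = 11; u_3 = 12; u_4 = 23; u_5 = 11; u_6 = 10; u_7 = 21; u_8 = 7; u_9 = 4; u_{10} = 11; u_{11} = 15; u_{12} = 2; u_{13} = 17; u_{14} = 19; u_{15} = 12; u_{16} = 7; u_{17} = 19; u_{18} = 2; u_{19} = 21; u_{20} = 23; u_{21} = 20; u_{22} = 19; u_{23} = 15; u_{24} = 10; u_{25} = 1.
Since (u_{24}, u_{25}) = (u_0, u_1) = (10, 1) (two consecutive terms determine the rest), the sequence is periodic with period 24.
The value 7 first appears (with j ≥ 2) at u_8.

8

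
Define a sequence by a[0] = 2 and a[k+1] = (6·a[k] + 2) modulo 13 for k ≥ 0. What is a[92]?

12

a[0] = 2, a[1] = 1, a[2] = 8, a[3] = 11, a[4] = 3, a[5] = 7, a[6] = 5, a[7] = 6, a[8] = 12, a[9] = 9, a[10] = 4, a[11] = 0, a[12] = 2.
The sequence repeats with period 12.
(92 - 0) mod 12 = 8, so a[92] = a[8] = 12.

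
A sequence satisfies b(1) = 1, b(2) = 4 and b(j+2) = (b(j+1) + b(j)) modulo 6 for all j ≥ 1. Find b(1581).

Computing terms: b(1) = 1,  b(2) = 4,  b(3) = 5,  b(4) = 3,  b(5) = 2,  b(6) = 5,  b(7) = 1,  b(8) = 0,  b(9) = 1,  b(10) = 1,  b(11) = 2,  b(12) = 3,  b(13) = 5,  b(14) = 2,  b(15) = 1,  b(16) = 3,  b(17) = 4,  b(18) = 1,  b(19) = 5,  b(20) = 0,  b(21) = 5,  b(22) = 5,  b(23) = 4,  b(24) = 3,  b(25) = 1,  b(26) = 4.
Since (b(25), b(26)) = (b(1), b(2)) = (1, 4) (two consecutive terms determine the rest), the sequence is periodic with period 24.
(1581 - 1) mod 24 = 20, so b(1581) = b(21) = 5.

5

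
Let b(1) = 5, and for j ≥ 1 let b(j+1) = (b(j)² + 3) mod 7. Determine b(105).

3

Listing terms: b(1) = 5; b(2) = 0; b(3) = 3; b(4) = 5.
The sequence repeats with period 3.
So b(105) = b(1 + ((105-1) mod 3)) = b(3) = 3.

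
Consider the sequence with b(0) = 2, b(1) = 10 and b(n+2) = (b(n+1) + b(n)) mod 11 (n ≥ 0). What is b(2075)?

We have b(0) = 2, b(1) = 10, b(2) = 1, b(3) = 0, b(4) = 1, b(5) = 1, b(6) = 2, b(7) = 3, b(8) = 5, b(9) = 8, b(10) = 2, b(11) = 10.
The sequence repeats with period 10.
So b(2075) = b(0 + ((2075-0) mod 10)) = b(5) = 1.

1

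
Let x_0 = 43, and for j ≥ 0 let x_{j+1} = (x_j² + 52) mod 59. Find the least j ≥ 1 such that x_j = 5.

x_0 = 43; x_1 = 13; x_2 = 44; x_3 = 41; x_4 = 22; x_5 = 5; x_6 = 18; x_7 = 22.
Since x_7 = x_4 = 22, the sequence is eventually periodic: after a pre-period of length 4 it cycles with period 3.
The value 5 first appears (with j ≥ 1) at x_5.

5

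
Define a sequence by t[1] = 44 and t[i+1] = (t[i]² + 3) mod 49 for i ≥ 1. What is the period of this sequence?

t[1] = 44, t[2] = 28, t[3] = 3, t[4] = 12, t[5] = 0, t[6] = 3.
Since t[6] = t[3] = 3, the sequence is eventually periodic: after a pre-period of length 2 it cycles with period 3.

3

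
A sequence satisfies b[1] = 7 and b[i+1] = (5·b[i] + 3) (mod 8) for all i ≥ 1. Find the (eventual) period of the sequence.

Listing terms: b[1] = 7, b[2] = 6, b[3] = 1, b[4] = 0, b[5] = 3, b[6] = 2, b[7] = 5, b[8] = 4, b[9] = 7.
The sequence repeats with period 8.

8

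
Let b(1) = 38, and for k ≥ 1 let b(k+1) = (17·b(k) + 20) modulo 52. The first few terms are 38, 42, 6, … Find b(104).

b(1) = 38,  b(2) = 42,  b(3) = 6,  b(4) = 18,  b(5) = 14,  b(6) = 50,  b(7) = 38.
The sequence repeats with period 6.
So b(104) = b(1 + ((104-1) mod 6)) = b(2) = 42.

42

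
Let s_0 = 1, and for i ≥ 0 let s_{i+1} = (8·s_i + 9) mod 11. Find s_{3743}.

s_0 = 1,  s_1 = 6,  s_2 = 2,  s_3 = 3,  s_4 = 0,  s_5 = 9,  s_6 = 4,  s_7 = 8,  s_8 = 7,  s_9 = 10,  s_{10} = 1.
Since s_{10} = s_0 = 1, the sequence is periodic with period 10.
So s_{3743} = s_{0 + ((3743-0) mod 10)} = s_3 = 3.

3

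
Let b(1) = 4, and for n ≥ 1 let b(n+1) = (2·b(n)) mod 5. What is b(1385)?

Computing terms: b(1) = 4, b(2) = 3, b(3) = 1, b(4) = 2, b(5) = 4.
Since b(5) = b(1) = 4, the sequence is periodic with period 4.
(1385 - 1) mod 4 = 0, so b(1385) = b(1) = 4.

4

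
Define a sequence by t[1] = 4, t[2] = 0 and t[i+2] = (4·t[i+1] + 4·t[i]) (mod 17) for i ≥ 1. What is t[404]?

13

t[1] = 4, t[2] = 0, t[3] = 16, t[4] = 13, t[5] = 14, t[6] = 6, t[7] = 12, t[8] = 4, t[9] = 13, t[10] = 0, t[11] = 1, t[12] = 4, t[13] = 3, t[14] = 11, t[15] = 5, t[16] = 13, t[17] = 4, t[18] = 0.
The sequence repeats with period 16.
(404 - 1) mod 16 = 3, so t[404] = t[4] = 13.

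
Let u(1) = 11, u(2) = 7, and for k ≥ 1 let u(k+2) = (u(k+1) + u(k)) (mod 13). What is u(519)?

2

u(1) = 11, u(2) = 7, u(3) = 5, u(4) = 12, u(5) = 4, u(6) = 3, u(7) = 7, u(8) = 10, u(9) = 4, u(10) = 1, u(11) = 5, u(12) = 6, u(13) = 11, u(14) = 4, u(15) = 2, u(16) = 6, u(17) = 8, u(18) = 1, u(19) = 9, u(20) = 10, u(21) = 6, u(22) = 3, u(23) = 9, u(24) = 12, u(25) = 8, u(26) = 7, u(27) = 2, u(28) = 9, u(29) = 11, u(30) = 7.
Since (u(29), u(30)) = (u(1), u(2)) = (11, 7) (two consecutive terms determine the rest), the sequence is periodic with period 28.
So u(519) = u(1 + ((519-1) mod 28)) = u(15) = 2.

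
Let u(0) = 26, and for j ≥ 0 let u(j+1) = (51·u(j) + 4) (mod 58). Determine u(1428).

Listing terms: u(0) = 26; u(1) = 54; u(2) = 32; u(3) = 12; u(4) = 36; u(5) = 42; u(6) = 0; u(7) = 4; u(8) = 34; u(9) = 56; u(10) = 18; u(11) = 52; u(12) = 46; u(13) = 30; u(14) = 26.
Since u(14) = u(0) = 26, the sequence is periodic with period 14.
So u(1428) = u(0 + ((1428-0) mod 14)) = u(0) = 26.

26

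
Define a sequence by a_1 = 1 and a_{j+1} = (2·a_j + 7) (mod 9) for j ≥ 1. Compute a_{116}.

a_1 = 1,  a_2 = 0,  a_3 = 7,  a_4 = 3,  a_5 = 4,  a_6 = 6,  a_7 = 1.
Since a_7 = a_1 = 1, the sequence is periodic with period 6.
So a_{116} = a_{1 + ((116-1) mod 6)} = a_2 = 0.

0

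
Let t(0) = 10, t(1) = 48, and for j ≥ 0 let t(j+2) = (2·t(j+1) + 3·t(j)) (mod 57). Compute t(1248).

Computing terms: t(0) = 10; t(1) = 48; t(2) = 12; t(3) = 54; t(4) = 30; t(5) = 51; t(6) = 21; t(7) = 24; t(8) = 54; t(9) = 9; t(10) = 9; t(11) = 45; t(12) = 3; t(13) = 27; t(14) = 6; t(15) = 36; t(16) = 33; t(17) = 3; t(18) = 48; t(19) = 48; t(20) = 12.
Since (t(19), t(20)) = (t(1), t(2)) = (48, 12) (two consecutive terms determine the rest), the sequence is eventually periodic: after a pre-period of length 1 it cycles with period 18.
For j ≥ 1, t(j) depends only on (j - 1) mod 18. (1248 - 1) mod 18 = 5, so t(1248) = t(6) = 21.

21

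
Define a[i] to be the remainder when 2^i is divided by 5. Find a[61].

a[1] = 2; a[2] = 4; a[3] = 3; a[4] = 1; a[5] = 2.
Since a[5] = a[1] = 2, the sequence is periodic with period 4.
(61 - 1) mod 4 = 0, so a[61] = a[1] = 2.

2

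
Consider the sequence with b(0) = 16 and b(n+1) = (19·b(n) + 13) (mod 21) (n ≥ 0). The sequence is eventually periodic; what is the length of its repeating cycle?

3

Computing terms: b(0) = 16; b(1) = 2; b(2) = 9; b(3) = 16.
The sequence repeats with period 3.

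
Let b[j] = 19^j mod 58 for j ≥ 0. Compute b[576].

45

Computing terms: b[0] = 1,  b[1] = 19,  b[2] = 13,  b[3] = 15,  b[4] = 53,  b[5] = 21,  b[6] = 51,  b[7] = 41,  b[8] = 25,  b[9] = 11,  b[10] = 35,  b[11] = 27,  b[12] = 49,  b[13] = 3,  b[14] = 57,  b[15] = 39,  b[16] = 45,  b[17] = 43,  b[18] = 5,  b[19] = 37,  b[20] = 7,  b[21] = 17,  b[22] = 33,  b[23] = 47,  b[24] = 23,  b[25] = 31,  b[26] = 9,  b[27] = 55,  b[28] = 1.
The sequence repeats with period 28.
So b[576] = b[0 + ((576-0) mod 28)] = b[16] = 45.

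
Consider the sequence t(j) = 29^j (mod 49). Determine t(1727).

Computing terms: t(0) = 1; t(1) = 29; t(2) = 8; t(3) = 36; t(4) = 15; t(5) = 43; t(6) = 22; t(7) = 1.
Since t(7) = t(0) = 1, the sequence is periodic with period 7.
(1727 - 0) mod 7 = 5, so t(1727) = t(5) = 43.

43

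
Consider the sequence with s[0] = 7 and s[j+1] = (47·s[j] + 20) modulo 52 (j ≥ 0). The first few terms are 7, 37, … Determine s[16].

7

We have s[0] = 7,  s[1] = 37,  s[2] = 43,  s[3] = 13,  s[4] = 7.
Since s[4] = s[0] = 7, the sequence is periodic with period 4.
(16 - 0) mod 4 = 0, so s[16] = s[0] = 7.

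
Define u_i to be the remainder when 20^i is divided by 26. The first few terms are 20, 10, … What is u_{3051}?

We have u_1 = 20,  u_2 = 10,  u_3 = 18,  u_4 = 22,  u_5 = 24,  u_6 = 12,  u_7 = 6,  u_8 = 16,  u_9 = 8,  u_{10} = 4,  u_{11} = 2,  u_{12} = 14,  u_{13} = 20.
Since u_{13} = u_1 = 20, the sequence is periodic with period 12.
So u_{3051} = u_{1 + ((3051-1) mod 12)} = u_3 = 18.

18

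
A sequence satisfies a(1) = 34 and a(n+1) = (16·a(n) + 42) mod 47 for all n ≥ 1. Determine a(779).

We have a(1) = 34; a(2) = 22; a(3) = 18; a(4) = 1; a(5) = 11; a(6) = 30; a(7) = 5; a(8) = 28; a(9) = 20; a(10) = 33; a(11) = 6; a(12) = 44; a(13) = 41; a(14) = 40; a(15) = 24; a(16) = 3; a(17) = 43; a(18) = 25; a(19) = 19; a(20) = 17; a(21) = 32; a(22) = 37; a(23) = 23; a(24) = 34.
Since a(24) = a(1) = 34, the sequence is periodic with period 23.
(779 - 1) mod 23 = 19, so a(779) = a(20) = 17.

17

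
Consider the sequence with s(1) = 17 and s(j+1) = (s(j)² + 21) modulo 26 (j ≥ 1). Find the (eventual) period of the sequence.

6

Listing terms: s(1) = 17,  s(2) = 24,  s(3) = 25,  s(4) = 22,  s(5) = 11,  s(6) = 12,  s(7) = 9,  s(8) = 24.
Since s(8) = s(2) = 24, the sequence is eventually periodic: after a pre-period of length 1 it cycles with period 6.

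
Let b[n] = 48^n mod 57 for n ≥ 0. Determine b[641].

33

b[0] = 1,  b[1] = 48,  b[2] = 24,  b[3] = 12,  b[4] = 6,  b[5] = 3,  b[6] = 30,  b[7] = 15,  b[8] = 36,  b[9] = 18,  b[10] = 9,  b[11] = 33,  b[12] = 45,  b[13] = 51,  b[14] = 54,  b[15] = 27,  b[16] = 42,  b[17] = 21,  b[18] = 39,  b[19] = 48.
Since b[19] = b[1] = 48, the sequence is eventually periodic: after a pre-period of length 1 it cycles with period 18.
For n ≥ 1, b[n] depends only on (n - 1) mod 18. (641 - 1) mod 18 = 10, so b[641] = b[11] = 33.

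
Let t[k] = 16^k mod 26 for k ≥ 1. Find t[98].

22

Computing terms: t[1] = 16,  t[2] = 22,  t[3] = 14,  t[4] = 16.
Since t[4] = t[1] = 16, the sequence is periodic with period 3.
So t[98] = t[1 + ((98-1) mod 3)] = t[2] = 22.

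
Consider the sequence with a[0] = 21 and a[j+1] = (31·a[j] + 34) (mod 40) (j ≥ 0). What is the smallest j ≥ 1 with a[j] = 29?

2

Computing terms: a[0] = 21,  a[1] = 5,  a[2] = 29,  a[3] = 13,  a[4] = 37,  a[5] = 21.
The sequence repeats with period 5.
The value 29 first appears (with j ≥ 1) at a[2].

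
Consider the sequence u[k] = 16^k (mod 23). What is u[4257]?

1

We have u[0] = 1, u[1] = 16, u[2] = 3, u[3] = 2, u[4] = 9, u[5] = 6, u[6] = 4, u[7] = 18, u[8] = 12, u[9] = 8, u[10] = 13, u[11] = 1.
Since u[11] = u[0] = 1, the sequence is periodic with period 11.
(4257 - 0) mod 11 = 0, so u[4257] = u[0] = 1.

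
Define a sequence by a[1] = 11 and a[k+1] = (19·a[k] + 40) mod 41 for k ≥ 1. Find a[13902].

29

a[1] = 11; a[2] = 3; a[3] = 15; a[4] = 38; a[5] = 24; a[6] = 4; a[7] = 34; a[8] = 30; a[9] = 36; a[10] = 27; a[11] = 20; a[12] = 10; a[13] = 25; a[14] = 23; a[15] = 26; a[16] = 1; a[17] = 18; a[18] = 13; a[19] = 0; a[20] = 40; a[21] = 21; a[22] = 29; a[23] = 17; a[24] = 35; a[25] = 8; a[26] = 28; a[27] = 39; a[28] = 2; a[29] = 37; a[30] = 5; a[31] = 12; a[32] = 22; a[33] = 7; a[34] = 9; a[35] = 6; a[36] = 31; a[37] = 14; a[38] = 19; a[39] = 32; a[40] = 33; a[41] = 11.
Since a[41] = a[1] = 11, the sequence is periodic with period 40.
So a[13902] = a[1 + ((13902-1) mod 40)] = a[22] = 29.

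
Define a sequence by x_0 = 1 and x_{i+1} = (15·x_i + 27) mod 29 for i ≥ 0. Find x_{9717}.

13

Computing terms: x_0 = 1,  x_1 = 13,  x_2 = 19,  x_3 = 22,  x_4 = 9,  x_5 = 17,  x_6 = 21,  x_7 = 23,  x_8 = 24,  x_9 = 10,  x_{10} = 3,  x_{11} = 14,  x_{12} = 5,  x_{13} = 15,  x_{14} = 20,  x_{15} = 8,  x_{16} = 2,  x_{17} = 28,  x_{18} = 12,  x_{19} = 4,  x_{20} = 0,  x_{21} = 27,  x_{22} = 26,  x_{23} = 11,  x_{24} = 18,  x_{25} = 7,  x_{26} = 16,  x_{27} = 6,  x_{28} = 1.
Since x_{28} = x_0 = 1, the sequence is periodic with period 28.
So x_{9717} = x_{0 + ((9717-0) mod 28)} = x_1 = 13.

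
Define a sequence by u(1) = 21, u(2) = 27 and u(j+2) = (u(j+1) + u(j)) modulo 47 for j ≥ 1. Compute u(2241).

u(1) = 21, u(2) = 27, u(3) = 1, u(4) = 28, u(5) = 29, u(6) = 10, u(7) = 39, u(8) = 2, u(9) = 41, u(10) = 43, u(11) = 37, u(12) = 33, u(13) = 23, u(14) = 9, u(15) = 32, u(16) = 41, u(17) = 26, u(18) = 20, u(19) = 46, u(20) = 19, u(21) = 18, u(22) = 37, u(23) = 8, u(24) = 45, u(25) = 6, u(26) = 4, u(27) = 10, u(28) = 14, u(29) = 24, u(30) = 38, u(31) = 15, u(32) = 6, u(33) = 21, u(34) = 27.
Since (u(33), u(34)) = (u(1), u(2)) = (21, 27) (two consecutive terms determine the rest), the sequence is periodic with period 32.
So u(2241) = u(1 + ((2241-1) mod 32)) = u(1) = 21.

21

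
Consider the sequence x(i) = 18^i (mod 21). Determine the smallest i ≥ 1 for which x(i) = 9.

2

We have x(0) = 1, x(1) = 18, x(2) = 9, x(3) = 15, x(4) = 18.
Since x(4) = x(1) = 18, the sequence is eventually periodic: after a pre-period of length 1 it cycles with period 3.
The value 9 first appears (with i ≥ 1) at x(2).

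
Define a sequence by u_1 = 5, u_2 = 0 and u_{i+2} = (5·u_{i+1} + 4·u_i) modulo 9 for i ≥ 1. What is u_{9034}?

6

Listing terms: u_1 = 5; u_2 = 0; u_3 = 2; u_4 = 1; u_5 = 4; u_6 = 6; u_7 = 1; u_8 = 2; u_9 = 5; u_{10} = 6; u_{11} = 5; u_{12} = 4; u_{13} = 4; u_{14} = 0; u_{15} = 7; u_{16} = 8; u_{17} = 5; u_{18} = 3; u_{19} = 8; u_{20} = 7; u_{21} = 4; u_{22} = 3; u_{23} = 4; u_{24} = 5; u_{25} = 5; u_{26} = 0.
Since (u_{25}, u_{26}) = (u_1, u_2) = (5, 0) (two consecutive terms determine the rest), the sequence is periodic with period 24.
So u_{9034} = u_{1 + ((9034-1) mod 24)} = u_{10} = 6.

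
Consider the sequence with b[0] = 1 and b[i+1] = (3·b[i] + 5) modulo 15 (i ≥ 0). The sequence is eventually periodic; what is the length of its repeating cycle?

We have b[0] = 1,  b[1] = 8,  b[2] = 14,  b[3] = 2,  b[4] = 11,  b[5] = 8.
Since b[5] = b[1] = 8, the sequence is eventually periodic: after a pre-period of length 1 it cycles with period 4.

4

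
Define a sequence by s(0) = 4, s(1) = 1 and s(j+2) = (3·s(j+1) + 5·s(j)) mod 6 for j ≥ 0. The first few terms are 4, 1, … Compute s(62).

5

Listing terms: s(0) = 4; s(1) = 1; s(2) = 5; s(3) = 2; s(4) = 1; s(5) = 1; s(6) = 2; s(7) = 5; s(8) = 1; s(9) = 4; s(10) = 5; s(11) = 5; s(12) = 4; s(13) = 1.
The sequence repeats with period 12.
So s(62) = s(0 + ((62-0) mod 12)) = s(2) = 5.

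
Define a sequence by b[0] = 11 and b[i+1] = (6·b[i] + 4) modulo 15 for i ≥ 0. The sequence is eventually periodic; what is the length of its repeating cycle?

5

We have b[0] = 11,  b[1] = 10,  b[2] = 4,  b[3] = 13,  b[4] = 7,  b[5] = 1,  b[6] = 10.
Since b[6] = b[1] = 10, the sequence is eventually periodic: after a pre-period of length 1 it cycles with period 5.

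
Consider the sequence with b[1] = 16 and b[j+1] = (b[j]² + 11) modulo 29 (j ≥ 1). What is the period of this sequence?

3

Computing terms: b[1] = 16; b[2] = 6; b[3] = 18; b[4] = 16.
Since b[4] = b[1] = 16, the sequence is periodic with period 3.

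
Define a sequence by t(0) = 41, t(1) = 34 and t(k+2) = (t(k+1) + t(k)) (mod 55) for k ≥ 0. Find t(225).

18

We have t(0) = 41; t(1) = 34; t(2) = 20; t(3) = 54; t(4) = 19; t(5) = 18; t(6) = 37; t(7) = 0; t(8) = 37; t(9) = 37; t(10) = 19; t(11) = 1; t(12) = 20; t(13) = 21; t(14) = 41; t(15) = 7; t(16) = 48; t(17) = 0; t(18) = 48; t(19) = 48; t(20) = 41; t(21) = 34.
Since (t(20), t(21)) = (t(0), t(1)) = (41, 34) (two consecutive terms determine the rest), the sequence is periodic with period 20.
So t(225) = t(0 + ((225-0) mod 20)) = t(5) = 18.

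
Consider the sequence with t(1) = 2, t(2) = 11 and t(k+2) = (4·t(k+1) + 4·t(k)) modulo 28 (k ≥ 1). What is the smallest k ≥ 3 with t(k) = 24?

3

t(1) = 2, t(2) = 11, t(3) = 24, t(4) = 0, t(5) = 12, t(6) = 20, t(7) = 16, t(8) = 4, t(9) = 24, t(10) = 0.
Since (t(9), t(10)) = (t(3), t(4)) = (24, 0) (two consecutive terms determine the rest), the sequence is eventually periodic: after a pre-period of length 2 it cycles with period 6.
The value 24 first appears (with k ≥ 3) at t(3).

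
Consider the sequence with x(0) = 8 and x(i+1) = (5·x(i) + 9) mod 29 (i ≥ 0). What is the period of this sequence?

14

We have x(0) = 8, x(1) = 20, x(2) = 22, x(3) = 3, x(4) = 24, x(5) = 13, x(6) = 16, x(7) = 2, x(8) = 19, x(9) = 17, x(10) = 7, x(11) = 15, x(12) = 26, x(13) = 23, x(14) = 8.
The sequence repeats with period 14.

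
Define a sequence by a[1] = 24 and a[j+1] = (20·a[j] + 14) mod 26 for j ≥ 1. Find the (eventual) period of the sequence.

We have a[1] = 24; a[2] = 0; a[3] = 14; a[4] = 8; a[5] = 18; a[6] = 10; a[7] = 6; a[8] = 4; a[9] = 16; a[10] = 22; a[11] = 12; a[12] = 20; a[13] = 24.
The sequence repeats with period 12.

12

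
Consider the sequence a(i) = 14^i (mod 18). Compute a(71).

Listing terms: a(1) = 14; a(2) = 16; a(3) = 8; a(4) = 4; a(5) = 2; a(6) = 10; a(7) = 14.
The sequence repeats with period 6.
(71 - 1) mod 6 = 4, so a(71) = a(5) = 2.

2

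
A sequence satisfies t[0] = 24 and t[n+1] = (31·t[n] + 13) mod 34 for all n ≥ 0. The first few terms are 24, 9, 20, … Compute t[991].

19

t[0] = 24, t[1] = 9, t[2] = 20, t[3] = 21, t[4] = 18, t[5] = 27, t[6] = 0, t[7] = 13, t[8] = 8, t[9] = 23, t[10] = 12, t[11] = 11, t[12] = 14, t[13] = 5, t[14] = 32, t[15] = 19, t[16] = 24.
Since t[16] = t[0] = 24, the sequence is periodic with period 16.
So t[991] = t[0 + ((991-0) mod 16)] = t[15] = 19.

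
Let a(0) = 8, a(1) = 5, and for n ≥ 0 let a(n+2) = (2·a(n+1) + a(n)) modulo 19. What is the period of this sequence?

40

We have a(0) = 8; a(1) = 5; a(2) = 18; a(3) = 3; a(4) = 5; a(5) = 13; a(6) = 12; a(7) = 18; a(8) = 10; a(9) = 0; a(10) = 10; a(11) = 1; a(12) = 12; a(13) = 6; a(14) = 5; a(15) = 16; a(16) = 18; a(17) = 14; a(18) = 8; a(19) = 11; a(20) = 11; a(21) = 14; a(22) = 1; a(23) = 16; a(24) = 14; a(25) = 6; a(26) = 7; a(27) = 1; a(28) = 9; a(29) = 0; a(30) = 9; a(31) = 18; a(32) = 7; a(33) = 13; a(34) = 14; a(35) = 3; a(36) = 1; a(37) = 5; a(38) = 11; a(39) = 8; a(40) = 8; a(41) = 5.
Since (a(40), a(41)) = (a(0), a(1)) = (8, 5) (two consecutive terms determine the rest), the sequence is periodic with period 40.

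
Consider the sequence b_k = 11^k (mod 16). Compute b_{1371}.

Listing terms: b_0 = 1, b_1 = 11, b_2 = 9, b_3 = 3, b_4 = 1.
Since b_4 = b_0 = 1, the sequence is periodic with period 4.
So b_{1371} = b_{0 + ((1371-0) mod 4)} = b_3 = 3.

3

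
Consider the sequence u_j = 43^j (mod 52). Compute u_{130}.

Computing terms: u_1 = 43,  u_2 = 29,  u_3 = 51,  u_4 = 9,  u_5 = 23,  u_6 = 1,  u_7 = 43.
Since u_7 = u_1 = 43, the sequence is periodic with period 6.
(130 - 1) mod 6 = 3, so u_{130} = u_4 = 9.

9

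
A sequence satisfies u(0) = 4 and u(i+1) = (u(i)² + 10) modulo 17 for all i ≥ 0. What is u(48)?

Listing terms: u(0) = 4,  u(1) = 9,  u(2) = 6,  u(3) = 12,  u(4) = 1,  u(5) = 11,  u(6) = 12.
Since u(6) = u(3) = 12, the sequence is eventually periodic: after a pre-period of length 3 it cycles with period 3.
For i ≥ 3, u(i) depends only on (i - 3) mod 3. (48 - 3) mod 3 = 0, so u(48) = u(3) = 12.

12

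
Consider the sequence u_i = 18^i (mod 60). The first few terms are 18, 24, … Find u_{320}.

u_1 = 18; u_2 = 24; u_3 = 12; u_4 = 36; u_5 = 48; u_6 = 24.
Since u_6 = u_2 = 24, the sequence is eventually periodic: after a pre-period of length 1 it cycles with period 4.
For i ≥ 2, u_i depends only on (i - 2) mod 4. (320 - 2) mod 4 = 2, so u_{320} = u_4 = 36.

36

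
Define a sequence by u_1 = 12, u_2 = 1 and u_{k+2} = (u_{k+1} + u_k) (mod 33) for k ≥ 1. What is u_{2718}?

32

Listing terms: u_1 = 12,  u_2 = 1,  u_3 = 13,  u_4 = 14,  u_5 = 27,  u_6 = 8,  u_7 = 2,  u_8 = 10,  u_9 = 12,  u_{10} = 22,  u_{11} = 1,  u_{12} = 23,  u_{13} = 24,  u_{14} = 14,  u_{15} = 5,  u_{16} = 19,  u_{17} = 24,  u_{18} = 10,  u_{19} = 1,  u_{20} = 11,  u_{21} = 12,  u_{22} = 23,  u_{23} = 2,  u_{24} = 25,  u_{25} = 27,  u_{26} = 19,  u_{27} = 13,  u_{28} = 32,  u_{29} = 12,  u_{30} = 11,  u_{31} = 23,  u_{32} = 1,  u_{33} = 24,  u_{34} = 25,  u_{35} = 16,  u_{36} = 8,  u_{37} = 24,  u_{38} = 32,  u_{39} = 23,  u_{40} = 22,  u_{41} = 12,  u_{42} = 1.
Since (u_{41}, u_{42}) = (u_1, u_2) = (12, 1) (two consecutive terms determine the rest), the sequence is periodic with period 40.
So u_{2718} = u_{1 + ((2718-1) mod 40)} = u_{38} = 32.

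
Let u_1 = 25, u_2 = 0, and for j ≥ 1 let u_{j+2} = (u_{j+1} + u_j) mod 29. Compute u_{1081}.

25

We have u_1 = 25; u_2 = 0; u_3 = 25; u_4 = 25; u_5 = 21; u_6 = 17; u_7 = 9; u_8 = 26; u_9 = 6; u_{10} = 3; u_{11} = 9; u_{12} = 12; u_{13} = 21; u_{14} = 4; u_{15} = 25; u_{16} = 0.
The sequence repeats with period 14.
(1081 - 1) mod 14 = 2, so u_{1081} = u_3 = 25.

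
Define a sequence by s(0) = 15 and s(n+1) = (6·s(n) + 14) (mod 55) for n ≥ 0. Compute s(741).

Listing terms: s(0) = 15; s(1) = 49; s(2) = 33; s(3) = 47; s(4) = 21; s(5) = 30; s(6) = 29; s(7) = 23; s(8) = 42; s(9) = 46; s(10) = 15.
Since s(10) = s(0) = 15, the sequence is periodic with period 10.
(741 - 0) mod 10 = 1, so s(741) = s(1) = 49.

49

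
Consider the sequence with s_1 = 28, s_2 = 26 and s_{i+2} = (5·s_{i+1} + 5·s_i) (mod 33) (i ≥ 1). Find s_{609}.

Listing terms: s_1 = 28; s_2 = 26; s_3 = 6; s_4 = 28; s_5 = 5; s_6 = 0; s_7 = 25; s_8 = 26; s_9 = 24; s_{10} = 19; s_{11} = 17; s_{12} = 15; s_{13} = 28; s_{14} = 17; s_{15} = 27; s_{16} = 22; s_{17} = 14; s_{18} = 15; s_{19} = 13; s_{20} = 8; s_{21} = 6; s_{22} = 4; s_{23} = 17; s_{24} = 6; s_{25} = 16; s_{26} = 11; s_{27} = 3; s_{28} = 4; s_{29} = 2; s_{30} = 30; s_{31} = 28; s_{32} = 26.
Since (s_{31}, s_{32}) = (s_1, s_2) = (28, 26) (two consecutive terms determine the rest), the sequence is periodic with period 30.
(609 - 1) mod 30 = 8, so s_{609} = s_9 = 24.

24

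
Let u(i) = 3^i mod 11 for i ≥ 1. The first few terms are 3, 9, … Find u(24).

4

We have u(1) = 3; u(2) = 9; u(3) = 5; u(4) = 4; u(5) = 1; u(6) = 3.
The sequence repeats with period 5.
(24 - 1) mod 5 = 3, so u(24) = u(4) = 4.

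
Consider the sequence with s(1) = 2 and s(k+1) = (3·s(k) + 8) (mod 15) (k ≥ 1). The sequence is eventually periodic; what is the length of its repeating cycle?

4

We have s(1) = 2,  s(2) = 14,  s(3) = 5,  s(4) = 8,  s(5) = 2.
The sequence repeats with period 4.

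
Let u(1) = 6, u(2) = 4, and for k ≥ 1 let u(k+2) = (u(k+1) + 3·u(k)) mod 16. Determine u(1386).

u(1) = 6; u(2) = 4; u(3) = 6; u(4) = 2; u(5) = 4; u(6) = 10; u(7) = 6; u(8) = 4.
Since (u(7), u(8)) = (u(1), u(2)) = (6, 4) (two consecutive terms determine the rest), the sequence is periodic with period 6.
So u(1386) = u(1 + ((1386-1) mod 6)) = u(6) = 10.

10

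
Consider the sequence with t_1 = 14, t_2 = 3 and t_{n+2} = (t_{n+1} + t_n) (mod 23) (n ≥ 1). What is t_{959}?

Computing terms: t_1 = 14,  t_2 = 3,  t_3 = 17,  t_4 = 20,  t_5 = 14,  t_6 = 11,  t_7 = 2,  t_8 = 13,  t_9 = 15,  t_{10} = 5,  t_{11} = 20,  t_{12} = 2,  t_{13} = 22,  t_{14} = 1,  t_{15} = 0,  t_{16} = 1,  t_{17} = 1,  t_{18} = 2,  t_{19} = 3,  t_{20} = 5,  t_{21} = 8,  t_{22} = 13,  t_{23} = 21,  t_{24} = 11,  t_{25} = 9,  t_{26} = 20,  t_{27} = 6,  t_{28} = 3,  t_{29} = 9,  t_{30} = 12,  t_{31} = 21,  t_{32} = 10,  t_{33} = 8,  t_{34} = 18,  t_{35} = 3,  t_{36} = 21,  t_{37} = 1,  t_{38} = 22,  t_{39} = 0,  t_{40} = 22,  t_{41} = 22,  t_{42} = 21,  t_{43} = 20,  t_{44} = 18,  t_{45} = 15,  t_{46} = 10,  t_{47} = 2,  t_{48} = 12,  t_{49} = 14,  t_{50} = 3.
Since (t_{49}, t_{50}) = (t_1, t_2) = (14, 3) (two consecutive terms determine the rest), the sequence is periodic with period 48.
So t_{959} = t_{1 + ((959-1) mod 48)} = t_{47} = 2.

2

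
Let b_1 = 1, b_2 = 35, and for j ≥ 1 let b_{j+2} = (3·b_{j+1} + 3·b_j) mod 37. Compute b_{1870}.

Listing terms: b_1 = 1, b_2 = 35, b_3 = 34, b_4 = 22, b_5 = 20, b_6 = 15, b_7 = 31, b_8 = 27, b_9 = 26, b_{10} = 11, b_{11} = 0, b_{12} = 33, b_{13} = 25, b_{14} = 26, b_{15} = 5, b_{16} = 19, b_{17} = 35, b_{18} = 14, b_{19} = 36, b_{20} = 2, b_{21} = 3, b_{22} = 15, b_{23} = 17, b_{24} = 22, b_{25} = 6, b_{26} = 10, b_{27} = 11, b_{28} = 26, b_{29} = 0, b_{30} = 4, b_{31} = 12, b_{32} = 11, b_{33} = 32, b_{34} = 18, b_{35} = 2, b_{36} = 23, b_{37} = 1, b_{38} = 35.
Since (b_{37}, b_{38}) = (b_1, b_2) = (1, 35) (two consecutive terms determine the rest), the sequence is periodic with period 36.
(1870 - 1) mod 36 = 33, so b_{1870} = b_{34} = 18.

18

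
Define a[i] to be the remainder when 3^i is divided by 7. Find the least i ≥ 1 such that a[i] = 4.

4

Computing terms: a[0] = 1,  a[1] = 3,  a[2] = 2,  a[3] = 6,  a[4] = 4,  a[5] = 5,  a[6] = 1.
The sequence repeats with period 6.
The value 4 first appears (with i ≥ 1) at a[4].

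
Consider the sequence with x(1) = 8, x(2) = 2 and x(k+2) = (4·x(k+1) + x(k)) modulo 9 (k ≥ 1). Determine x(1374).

7

Listing terms: x(1) = 8, x(2) = 2, x(3) = 7, x(4) = 3, x(5) = 1, x(6) = 7, x(7) = 2, x(8) = 6, x(9) = 8, x(10) = 2.
The sequence repeats with period 8.
So x(1374) = x(1 + ((1374-1) mod 8)) = x(6) = 7.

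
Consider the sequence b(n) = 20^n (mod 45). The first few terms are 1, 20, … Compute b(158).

40

b(0) = 1; b(1) = 20; b(2) = 40; b(3) = 35; b(4) = 25; b(5) = 5; b(6) = 10; b(7) = 20.
Since b(7) = b(1) = 20, the sequence is eventually periodic: after a pre-period of length 1 it cycles with period 6.
For n ≥ 1, b(n) depends only on (n - 1) mod 6. (158 - 1) mod 6 = 1, so b(158) = b(2) = 40.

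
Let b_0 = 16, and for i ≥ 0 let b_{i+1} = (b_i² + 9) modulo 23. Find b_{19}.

22

We have b_0 = 16,  b_1 = 12,  b_2 = 15,  b_3 = 4,  b_4 = 2,  b_5 = 13,  b_6 = 17,  b_7 = 22,  b_8 = 10,  b_9 = 17.
Since b_9 = b_6 = 17, the sequence is eventually periodic: after a pre-period of length 6 it cycles with period 3.
For i ≥ 6, b_i depends only on (i - 6) mod 3. (19 - 6) mod 3 = 1, so b_{19} = b_7 = 22.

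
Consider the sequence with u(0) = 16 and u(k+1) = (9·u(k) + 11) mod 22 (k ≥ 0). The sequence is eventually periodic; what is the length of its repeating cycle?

We have u(0) = 16,  u(1) = 1,  u(2) = 20,  u(3) = 15,  u(4) = 14,  u(5) = 5,  u(6) = 12,  u(7) = 9,  u(8) = 4,  u(9) = 3,  u(10) = 16.
Since u(10) = u(0) = 16, the sequence is periodic with period 10.

10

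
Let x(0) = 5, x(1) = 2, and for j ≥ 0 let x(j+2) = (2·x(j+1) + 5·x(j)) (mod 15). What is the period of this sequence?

4

Computing terms: x(0) = 5, x(1) = 2, x(2) = 14, x(3) = 8, x(4) = 11, x(5) = 2, x(6) = 14.
Since (x(5), x(6)) = (x(1), x(2)) = (2, 14) (two consecutive terms determine the rest), the sequence is eventually periodic: after a pre-period of length 1 it cycles with period 4.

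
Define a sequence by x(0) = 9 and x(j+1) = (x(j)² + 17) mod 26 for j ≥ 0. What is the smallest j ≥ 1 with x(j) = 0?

x(0) = 9,  x(1) = 20,  x(2) = 1,  x(3) = 18,  x(4) = 3,  x(5) = 0,  x(6) = 17,  x(7) = 20.
Since x(7) = x(1) = 20, the sequence is eventually periodic: after a pre-period of length 1 it cycles with period 6.
The value 0 first appears (with j ≥ 1) at x(5).

5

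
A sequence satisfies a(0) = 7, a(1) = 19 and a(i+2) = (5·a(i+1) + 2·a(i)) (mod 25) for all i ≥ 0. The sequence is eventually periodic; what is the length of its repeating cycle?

40

Computing terms: a(0) = 7; a(1) = 19; a(2) = 9; a(3) = 8; a(4) = 8; a(5) = 6; a(6) = 21; a(7) = 17; a(8) = 2; a(9) = 19; a(10) = 24; a(11) = 8; a(12) = 13; a(13) = 6; a(14) = 6; a(15) = 17; a(16) = 22; a(17) = 19; a(18) = 14; a(19) = 8; a(20) = 18; a(21) = 6; a(22) = 16; a(23) = 17; a(24) = 17; a(25) = 19; a(26) = 4; a(27) = 8; a(28) = 23; a(29) = 6; a(30) = 1; a(31) = 17; a(32) = 12; a(33) = 19; a(34) = 19; a(35) = 8; a(36) = 3; a(37) = 6; a(38) = 11; a(39) = 17; a(40) = 7; a(41) = 19.
Since (a(40), a(41)) = (a(0), a(1)) = (7, 19) (two consecutive terms determine the rest), the sequence is periodic with period 40.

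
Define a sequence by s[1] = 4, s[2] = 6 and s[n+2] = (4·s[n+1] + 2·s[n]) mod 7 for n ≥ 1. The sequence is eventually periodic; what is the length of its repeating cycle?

48

s[1] = 4, s[2] = 6, s[3] = 4, s[4] = 0, s[5] = 1, s[6] = 4, s[7] = 4, s[8] = 3, s[9] = 6, s[10] = 2, s[11] = 6, s[12] = 0, s[13] = 5, s[14] = 6, s[15] = 6, s[16] = 1, s[17] = 2, s[18] = 3, s[19] = 2, s[20] = 0, s[21] = 4, s[22] = 2, s[23] = 2, s[24] = 5, s[25] = 3, s[26] = 1, s[27] = 3, s[28] = 0, s[29] = 6, s[30] = 3, s[31] = 3, s[32] = 4, s[33] = 1, s[34] = 5, s[35] = 1, s[36] = 0, s[37] = 2, s[38] = 1, s[39] = 1, s[40] = 6, s[41] = 5, s[42] = 4, s[43] = 5, s[44] = 0, s[45] = 3, s[46] = 5, s[47] = 5, s[48] = 2, s[49] = 4, s[50] = 6.
Since (s[49], s[50]) = (s[1], s[2]) = (4, 6) (two consecutive terms determine the rest), the sequence is periodic with period 48.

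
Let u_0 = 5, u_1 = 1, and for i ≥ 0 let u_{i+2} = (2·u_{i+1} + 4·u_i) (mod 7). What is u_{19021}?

0

Listing terms: u_0 = 5,  u_1 = 1,  u_2 = 1,  u_3 = 6,  u_4 = 2,  u_5 = 0,  u_6 = 1,  u_7 = 2,  u_8 = 1,  u_9 = 3,  u_{10} = 3,  u_{11} = 4,  u_{12} = 6,  u_{13} = 0,  u_{14} = 3,  u_{15} = 6,  u_{16} = 3,  u_{17} = 2,  u_{18} = 2,  u_{19} = 5,  u_{20} = 4,  u_{21} = 0,  u_{22} = 2,  u_{23} = 4,  u_{24} = 2,  u_{25} = 6,  u_{26} = 6,  u_{27} = 1,  u_{28} = 5,  u_{29} = 0,  u_{30} = 6,  u_{31} = 5,  u_{32} = 6,  u_{33} = 4,  u_{34} = 4,  u_{35} = 3,  u_{36} = 1,  u_{37} = 0,  u_{38} = 4,  u_{39} = 1,  u_{40} = 4,  u_{41} = 5,  u_{42} = 5,  u_{43} = 2,  u_{44} = 3,  u_{45} = 0,  u_{46} = 5,  u_{47} = 3,  u_{48} = 5,  u_{49} = 1.
Since (u_{48}, u_{49}) = (u_0, u_1) = (5, 1) (two consecutive terms determine the rest), the sequence is periodic with period 48.
(19021 - 0) mod 48 = 13, so u_{19021} = u_{13} = 0.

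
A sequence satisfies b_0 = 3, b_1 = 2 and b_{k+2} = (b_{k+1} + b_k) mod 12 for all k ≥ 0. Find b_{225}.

11

We have b_0 = 3,  b_1 = 2,  b_2 = 5,  b_3 = 7,  b_4 = 0,  b_5 = 7,  b_6 = 7,  b_7 = 2,  b_8 = 9,  b_9 = 11,  b_{10} = 8,  b_{11} = 7,  b_{12} = 3,  b_{13} = 10,  b_{14} = 1,  b_{15} = 11,  b_{16} = 0,  b_{17} = 11,  b_{18} = 11,  b_{19} = 10,  b_{20} = 9,  b_{21} = 7,  b_{22} = 4,  b_{23} = 11,  b_{24} = 3,  b_{25} = 2.
The sequence repeats with period 24.
(225 - 0) mod 24 = 9, so b_{225} = b_9 = 11.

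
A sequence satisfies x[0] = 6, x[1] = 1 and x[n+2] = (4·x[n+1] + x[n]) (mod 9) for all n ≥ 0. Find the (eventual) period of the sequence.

8

Computing terms: x[0] = 6, x[1] = 1, x[2] = 1, x[3] = 5, x[4] = 3, x[5] = 8, x[6] = 8, x[7] = 4, x[8] = 6, x[9] = 1.
Since (x[8], x[9]) = (x[0], x[1]) = (6, 1) (two consecutive terms determine the rest), the sequence is periodic with period 8.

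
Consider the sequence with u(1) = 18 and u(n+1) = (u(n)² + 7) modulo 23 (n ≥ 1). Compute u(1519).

15

u(1) = 18, u(2) = 9, u(3) = 19, u(4) = 0, u(5) = 7, u(6) = 10, u(7) = 15, u(8) = 2, u(9) = 11, u(10) = 13, u(11) = 15.
Since u(11) = u(7) = 15, the sequence is eventually periodic: after a pre-period of length 6 it cycles with period 4.
For n ≥ 7, u(n) depends only on (n - 7) mod 4. (1519 - 7) mod 4 = 0, so u(1519) = u(7) = 15.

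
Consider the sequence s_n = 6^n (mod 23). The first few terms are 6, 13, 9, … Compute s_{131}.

We have s_1 = 6,  s_2 = 13,  s_3 = 9,  s_4 = 8,  s_5 = 2,  s_6 = 12,  s_7 = 3,  s_8 = 18,  s_9 = 16,  s_{10} = 4,  s_{11} = 1,  s_{12} = 6.
Since s_{12} = s_1 = 6, the sequence is periodic with period 11.
(131 - 1) mod 11 = 9, so s_{131} = s_{10} = 4.

4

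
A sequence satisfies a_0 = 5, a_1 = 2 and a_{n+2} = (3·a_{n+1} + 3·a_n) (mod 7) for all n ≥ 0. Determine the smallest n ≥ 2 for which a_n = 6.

3

Listing terms: a_0 = 5; a_1 = 2; a_2 = 0; a_3 = 6; a_4 = 4; a_5 = 2; a_6 = 4; a_7 = 4; a_8 = 3; a_9 = 0; a_{10} = 2; a_{11} = 6; a_{12} = 3; a_{13} = 6; a_{14} = 6; a_{15} = 1; a_{16} = 0; a_{17} = 3; a_{18} = 2; a_{19} = 1; a_{20} = 2; a_{21} = 2; a_{22} = 5; a_{23} = 0; a_{24} = 1; a_{25} = 3; a_{26} = 5; a_{27} = 3; a_{28} = 3; a_{29} = 4; a_{30} = 0; a_{31} = 5; a_{32} = 1; a_{33} = 4; a_{34} = 1; a_{35} = 1; a_{36} = 6; a_{37} = 0; a_{38} = 4; a_{39} = 5; a_{40} = 6; a_{41} = 5; a_{42} = 5; a_{43} = 2.
Since (a_{42}, a_{43}) = (a_0, a_1) = (5, 2) (two consecutive terms determine the rest), the sequence is periodic with period 42.
The value 6 first appears (with n ≥ 2) at a_3.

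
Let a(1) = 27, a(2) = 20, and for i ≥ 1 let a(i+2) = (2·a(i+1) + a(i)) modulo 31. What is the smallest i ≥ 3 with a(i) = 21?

23

We have a(1) = 27; a(2) = 20; a(3) = 5; a(4) = 30; a(5) = 3; a(6) = 5; a(7) = 13; a(8) = 0; a(9) = 13; a(10) = 26; a(11) = 3; a(12) = 1; a(13) = 5; a(14) = 11; a(15) = 27; a(16) = 3; a(17) = 2; a(18) = 7; a(19) = 16; a(20) = 8; a(21) = 1; a(22) = 10; a(23) = 21; a(24) = 21; a(25) = 1; a(26) = 23; a(27) = 16; a(28) = 24; a(29) = 2; a(30) = 28; a(31) = 27; a(32) = 20.
Since (a(31), a(32)) = (a(1), a(2)) = (27, 20) (two consecutive terms determine the rest), the sequence is periodic with period 30.
The value 21 first appears (with i ≥ 3) at a(23).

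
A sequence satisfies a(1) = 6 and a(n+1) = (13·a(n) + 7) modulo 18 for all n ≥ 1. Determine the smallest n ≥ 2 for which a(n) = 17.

We have a(1) = 6; a(2) = 13; a(3) = 14; a(4) = 9; a(5) = 16; a(6) = 17; a(7) = 12; a(8) = 1; a(9) = 2; a(10) = 15; a(11) = 4; a(12) = 5; a(13) = 0; a(14) = 7; a(15) = 8; a(16) = 3; a(17) = 10; a(18) = 11; a(19) = 6.
The sequence repeats with period 18.
The value 17 first appears (with n ≥ 2) at a(6).

6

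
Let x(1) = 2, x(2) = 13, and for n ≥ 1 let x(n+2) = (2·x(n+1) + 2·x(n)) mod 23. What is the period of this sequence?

We have x(1) = 2, x(2) = 13, x(3) = 7, x(4) = 17, x(5) = 2, x(6) = 15, x(7) = 11, x(8) = 6, x(9) = 11, x(10) = 11, x(11) = 21, x(12) = 18, x(13) = 9, x(14) = 8, x(15) = 11, x(16) = 15, x(17) = 6, x(18) = 19, x(19) = 4, x(20) = 0, x(21) = 8, x(22) = 16, x(23) = 2, x(24) = 13.
The sequence repeats with period 22.

22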